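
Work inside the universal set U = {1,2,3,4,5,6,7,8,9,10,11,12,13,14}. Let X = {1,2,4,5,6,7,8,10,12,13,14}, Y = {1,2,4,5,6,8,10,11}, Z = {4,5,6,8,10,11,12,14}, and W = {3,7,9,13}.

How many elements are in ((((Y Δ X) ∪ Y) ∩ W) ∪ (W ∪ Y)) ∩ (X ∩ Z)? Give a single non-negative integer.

Y Δ X = {7,11,12,13,14}
(Y Δ X) ∪ Y = {1,2,4,5,6,7,8,10,11,12,13,14}
((Y Δ X) ∪ Y) ∩ W = {7,13}
W ∪ Y = {1,2,3,4,5,6,7,8,9,10,11,13}
(((Y Δ X) ∪ Y) ∩ W) ∪ (W ∪ Y) = {1,2,3,4,5,6,7,8,9,10,11,13}
X ∩ Z = {4,5,6,8,10,12,14}
((((Y Δ X) ∪ Y) ∩ W) ∪ (W ∪ Y)) ∩ (X ∩ Z) = {4,5,6,8,10}
|((((Y Δ X) ∪ Y) ∩ W) ∪ (W ∪ Y)) ∩ (X ∩ Z)| = 5

5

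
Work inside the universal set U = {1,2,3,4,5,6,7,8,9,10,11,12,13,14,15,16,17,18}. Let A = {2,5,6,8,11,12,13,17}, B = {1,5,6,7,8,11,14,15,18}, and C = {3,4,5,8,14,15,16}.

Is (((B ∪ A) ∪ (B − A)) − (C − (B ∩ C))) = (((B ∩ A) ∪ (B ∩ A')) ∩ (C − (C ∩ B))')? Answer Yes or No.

No

B ∪ A = {1,2,5,6,7,8,11,12,13,14,15,17,18}
B − A = {1,7,14,15,18}
(B ∪ A) ∪ (B − A) = {1,2,5,6,7,8,11,12,13,14,15,17,18}
B ∩ C = {5,8,14,15}
C − (B ∩ C) = {3,4,16}
((B ∪ A) ∪ (B − A)) − (C − (B ∩ C)) = {1,2,5,6,7,8,11,12,13,14,15,17,18}
B ∩ A = {5,6,8,11}
A' = {1,3,4,7,9,10,14,15,16,18}
B ∩ A' = {1,7,14,15,18}
(B ∩ A) ∪ (B ∩ A') = {1,5,6,7,8,11,14,15,18}
C ∩ B = {5,8,14,15}
C − (C ∩ B) = {3,4,16}
(C − (C ∩ B))' = {1,2,5,6,7,8,9,10,11,12,13,14,15,17,18}
((B ∩ A) ∪ (B ∩ A')) ∩ (C − (C ∩ B))' = {1,5,6,7,8,11,14,15,18}
2 ∈ ((B ∪ A) ∪ (B − A)) − (C − (B ∩ C)) but 2 ∉ ((B ∩ A) ∪ (B ∩ A')) ∩ (C − (C ∩ B))', so they differ.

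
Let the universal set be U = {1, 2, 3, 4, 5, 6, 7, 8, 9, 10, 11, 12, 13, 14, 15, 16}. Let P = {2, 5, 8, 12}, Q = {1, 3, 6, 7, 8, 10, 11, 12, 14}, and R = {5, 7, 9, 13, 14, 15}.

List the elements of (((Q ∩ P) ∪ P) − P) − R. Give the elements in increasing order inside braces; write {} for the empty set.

{}

Q ∩ P = {8, 12}
(Q ∩ P) ∪ P = {2, 5, 8, 12}
((Q ∩ P) ∪ P) − P = {}
(((Q ∩ P) ∪ P) − P) − R = {}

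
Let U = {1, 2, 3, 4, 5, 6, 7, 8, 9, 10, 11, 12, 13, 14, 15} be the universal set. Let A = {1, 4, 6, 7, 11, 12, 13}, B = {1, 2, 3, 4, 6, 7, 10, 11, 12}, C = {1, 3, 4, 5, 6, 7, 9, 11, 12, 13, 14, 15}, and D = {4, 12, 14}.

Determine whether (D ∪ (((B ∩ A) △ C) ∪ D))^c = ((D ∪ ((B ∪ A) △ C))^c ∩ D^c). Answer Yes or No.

No

B ∩ A = {1, 4, 6, 7, 11, 12}
(B ∩ A) △ C = {3, 5, 9, 13, 14, 15}
((B ∩ A) △ C) ∪ D = {3, 4, 5, 9, 12, 13, 14, 15}
D ∪ (((B ∩ A) △ C) ∪ D) = {3, 4, 5, 9, 12, 13, 14, 15}
(D ∪ (((B ∩ A) △ C) ∪ D))^c = {1, 2, 6, 7, 8, 10, 11}
B ∪ A = {1, 2, 3, 4, 6, 7, 10, 11, 12, 13}
(B ∪ A) △ C = {2, 5, 9, 10, 14, 15}
D ∪ ((B ∪ A) △ C) = {2, 4, 5, 9, 10, 12, 14, 15}
(D ∪ ((B ∪ A) △ C))^c = {1, 3, 6, 7, 8, 11, 13}
D^c = {1, 2, 3, 5, 6, 7, 8, 9, 10, 11, 13, 15}
(D ∪ ((B ∪ A) △ C))^c ∩ D^c = {1, 3, 6, 7, 8, 11, 13}
2 ∈ (D ∪ (((B ∩ A) △ C) ∪ D))^c but 2 ∉ (D ∪ ((B ∪ A) △ C))^c ∩ D^c, so they differ.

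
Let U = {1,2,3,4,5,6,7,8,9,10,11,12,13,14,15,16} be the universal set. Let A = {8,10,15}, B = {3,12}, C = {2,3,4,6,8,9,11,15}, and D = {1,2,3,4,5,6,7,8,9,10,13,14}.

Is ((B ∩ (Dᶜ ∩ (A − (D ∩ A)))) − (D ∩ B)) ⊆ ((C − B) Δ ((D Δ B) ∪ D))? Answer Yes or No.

Yes

Dᶜ = {11,12,15,16}
D ∩ A = {8,10}
A − (D ∩ A) = {15}
Dᶜ ∩ (A − (D ∩ A)) = {15}
B ∩ (Dᶜ ∩ (A − (D ∩ A))) = {}
D ∩ B = {3}
(B ∩ (Dᶜ ∩ (A − (D ∩ A)))) − (D ∩ B) = {}
C − B = {2,4,6,8,9,11,15}
D Δ B = {1,2,4,5,6,7,8,9,10,12,13,14}
(D Δ B) ∪ D = {1,2,3,4,5,6,7,8,9,10,12,13,14}
(C − B) Δ ((D Δ B) ∪ D) = {1,3,5,7,10,11,12,13,14,15}
Every element of {} is in {1,3,5,7,10,11,12,13,14,15}, so (B ∩ (Dᶜ ∩ (A − (D ∩ A)))) − (D ∩ B) ⊆ (C − B) Δ ((D Δ B) ∪ D).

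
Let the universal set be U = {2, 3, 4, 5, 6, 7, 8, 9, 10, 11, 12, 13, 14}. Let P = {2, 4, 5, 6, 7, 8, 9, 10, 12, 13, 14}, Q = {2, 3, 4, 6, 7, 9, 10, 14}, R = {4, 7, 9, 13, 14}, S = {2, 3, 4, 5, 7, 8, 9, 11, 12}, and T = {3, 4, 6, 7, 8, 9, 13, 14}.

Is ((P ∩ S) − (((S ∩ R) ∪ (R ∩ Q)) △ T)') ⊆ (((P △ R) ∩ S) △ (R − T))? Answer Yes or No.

Yes

P ∩ S = {2, 4, 5, 7, 8, 9, 12}
S ∩ R = {4, 7, 9}
R ∩ Q = {4, 7, 9, 14}
(S ∩ R) ∪ (R ∩ Q) = {4, 7, 9, 14}
((S ∩ R) ∪ (R ∩ Q)) △ T = {3, 6, 8, 13}
(((S ∩ R) ∪ (R ∩ Q)) △ T)' = {2, 4, 5, 7, 9, 10, 11, 12, 14}
(P ∩ S) − (((S ∩ R) ∪ (R ∩ Q)) △ T)' = {8}
P △ R = {2, 5, 6, 8, 10, 12}
(P △ R) ∩ S = {2, 5, 8, 12}
R − T = {}
((P △ R) ∩ S) △ (R − T) = {2, 5, 8, 12}
Every element of {8} is in {2, 5, 8, 12}, so (P ∩ S) − (((S ∩ R) ∪ (R ∩ Q)) △ T)' ⊆ ((P △ R) ∩ S) △ (R − T).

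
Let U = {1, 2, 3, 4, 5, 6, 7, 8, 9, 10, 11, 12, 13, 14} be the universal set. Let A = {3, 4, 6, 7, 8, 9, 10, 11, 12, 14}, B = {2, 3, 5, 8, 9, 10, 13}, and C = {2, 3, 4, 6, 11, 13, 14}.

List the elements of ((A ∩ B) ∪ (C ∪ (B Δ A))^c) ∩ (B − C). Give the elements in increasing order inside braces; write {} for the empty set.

A ∩ B = {3, 8, 9, 10}
B Δ A = {2, 4, 5, 6, 7, 11, 12, 13, 14}
C ∪ (B Δ A) = {2, 3, 4, 5, 6, 7, 11, 12, 13, 14}
(C ∪ (B Δ A))^c = {1, 8, 9, 10}
(A ∩ B) ∪ (C ∪ (B Δ A))^c = {1, 3, 8, 9, 10}
B − C = {5, 8, 9, 10}
((A ∩ B) ∪ (C ∪ (B Δ A))^c) ∩ (B − C) = {8, 9, 10}

{8, 9, 10}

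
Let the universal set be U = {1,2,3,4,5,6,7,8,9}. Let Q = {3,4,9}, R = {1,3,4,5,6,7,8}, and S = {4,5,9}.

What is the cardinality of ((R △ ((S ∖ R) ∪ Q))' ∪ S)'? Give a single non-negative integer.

4

S ∖ R = {9}
(S ∖ R) ∪ Q = {3,4,9}
R △ ((S ∖ R) ∪ Q) = {1,5,6,7,8,9}
(R △ ((S ∖ R) ∪ Q))' = {2,3,4}
(R △ ((S ∖ R) ∪ Q))' ∪ S = {2,3,4,5,9}
((R △ ((S ∖ R) ∪ Q))' ∪ S)' = {1,6,7,8}
|((R △ ((S ∖ R) ∪ Q))' ∪ S)'| = 4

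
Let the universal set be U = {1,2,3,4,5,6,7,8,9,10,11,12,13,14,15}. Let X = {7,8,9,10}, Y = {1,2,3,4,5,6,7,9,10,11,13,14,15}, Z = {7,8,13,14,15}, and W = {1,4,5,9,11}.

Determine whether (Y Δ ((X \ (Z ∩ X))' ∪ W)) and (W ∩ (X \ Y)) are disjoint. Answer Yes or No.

Yes

Z ∩ X = {7,8}
X \ (Z ∩ X) = {9,10}
(X \ (Z ∩ X))' = {1,2,3,4,5,6,7,8,11,12,13,14,15}
(X \ (Z ∩ X))' ∪ W = {1,2,3,4,5,6,7,8,9,11,12,13,14,15}
Y Δ ((X \ (Z ∩ X))' ∪ W) = {8,10,12}
X \ Y = {8}
W ∩ (X \ Y) = {}
{8,10,12} and {} share no elements.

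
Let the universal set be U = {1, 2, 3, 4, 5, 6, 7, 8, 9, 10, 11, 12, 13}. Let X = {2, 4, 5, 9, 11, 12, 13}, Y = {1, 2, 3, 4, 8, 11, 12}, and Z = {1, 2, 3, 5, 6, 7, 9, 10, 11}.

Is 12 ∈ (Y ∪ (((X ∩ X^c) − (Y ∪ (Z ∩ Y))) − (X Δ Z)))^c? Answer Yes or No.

No

12 ∈ X, so 12 ∉ X^c
12 ∈ X and 12 ∉ X^c, so 12 ∉ X ∩ X^c
12 ∉ Z and 12 ∈ Y, so 12 ∉ Z ∩ Y
12 ∈ Y and 12 ∉ (Z ∩ Y), so 12 ∈ Y ∪ (Z ∩ Y)
12 ∉ (X ∩ X^c) and 12 ∈ (Y ∪ (Z ∩ Y)), so 12 ∉ (X ∩ X^c) − (Y ∪ (Z ∩ Y))
12 ∈ X and 12 ∉ Z, so 12 ∈ X Δ Z
12 ∉ ((X ∩ X^c) − (Y ∪ (Z ∩ Y))) and 12 ∈ (X Δ Z), so 12 ∉ ((X ∩ X^c) − (Y ∪ (Z ∩ Y))) − (X Δ Z)
12 ∈ Y and 12 ∉ (((X ∩ X^c) − (Y ∪ (Z ∩ Y))) − (X Δ Z)), so 12 ∈ Y ∪ (((X ∩ X^c) − (Y ∪ (Z ∩ Y))) − (X Δ Z))
12 ∉ (Y ∪ (((X ∩ X^c) − (Y ∪ (Z ∩ Y))) − (X Δ Z)))^c since 12 ∈ (Y ∪ (((X ∩ X^c) − (Y ∪ (Z ∩ Y))) − (X Δ Z)))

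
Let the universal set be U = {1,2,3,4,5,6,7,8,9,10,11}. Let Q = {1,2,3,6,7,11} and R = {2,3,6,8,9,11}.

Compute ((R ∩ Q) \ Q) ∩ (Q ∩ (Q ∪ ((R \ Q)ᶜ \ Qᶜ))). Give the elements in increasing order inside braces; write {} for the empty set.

R ∩ Q = {2,3,6,11}
(R ∩ Q) \ Q = {}
R \ Q = {8,9}
(R \ Q)ᶜ = {1,2,3,4,5,6,7,10,11}
Qᶜ = {4,5,8,9,10}
(R \ Q)ᶜ \ Qᶜ = {1,2,3,6,7,11}
Q ∪ ((R \ Q)ᶜ \ Qᶜ) = {1,2,3,6,7,11}
Q ∩ (Q ∪ ((R \ Q)ᶜ \ Qᶜ)) = {1,2,3,6,7,11}
((R ∩ Q) \ Q) ∩ (Q ∩ (Q ∪ ((R \ Q)ᶜ \ Qᶜ))) = {}

{}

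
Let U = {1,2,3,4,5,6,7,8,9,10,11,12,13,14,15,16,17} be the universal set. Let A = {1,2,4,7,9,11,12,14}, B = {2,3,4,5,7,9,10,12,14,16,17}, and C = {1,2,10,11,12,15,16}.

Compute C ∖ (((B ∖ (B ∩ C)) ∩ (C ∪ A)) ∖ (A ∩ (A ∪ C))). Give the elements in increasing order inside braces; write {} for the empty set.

{1,2,10,11,12,15,16}

B ∩ C = {2,10,12,16}
B ∖ (B ∩ C) = {3,4,5,7,9,14,17}
C ∪ A = {1,2,4,7,9,10,11,12,14,15,16}
(B ∖ (B ∩ C)) ∩ (C ∪ A) = {4,7,9,14}
A ∪ C = {1,2,4,7,9,10,11,12,14,15,16}
A ∩ (A ∪ C) = {1,2,4,7,9,11,12,14}
((B ∖ (B ∩ C)) ∩ (C ∪ A)) ∖ (A ∩ (A ∪ C)) = {}
C ∖ (((B ∖ (B ∩ C)) ∩ (C ∪ A)) ∖ (A ∩ (A ∪ C))) = {1,2,10,11,12,15,16}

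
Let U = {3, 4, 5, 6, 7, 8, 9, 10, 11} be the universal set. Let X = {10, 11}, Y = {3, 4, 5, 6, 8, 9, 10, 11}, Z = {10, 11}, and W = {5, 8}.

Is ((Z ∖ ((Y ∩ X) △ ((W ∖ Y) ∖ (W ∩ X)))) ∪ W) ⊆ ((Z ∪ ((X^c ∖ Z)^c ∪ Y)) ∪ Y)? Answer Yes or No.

Yes

Y ∩ X = {10, 11}
W ∖ Y = {}
W ∩ X = {}
(W ∖ Y) ∖ (W ∩ X) = {}
(Y ∩ X) △ ((W ∖ Y) ∖ (W ∩ X)) = {10, 11}
Z ∖ ((Y ∩ X) △ ((W ∖ Y) ∖ (W ∩ X))) = {}
(Z ∖ ((Y ∩ X) △ ((W ∖ Y) ∖ (W ∩ X)))) ∪ W = {5, 8}
X^c = {3, 4, 5, 6, 7, 8, 9}
X^c ∖ Z = {3, 4, 5, 6, 7, 8, 9}
(X^c ∖ Z)^c = {10, 11}
(X^c ∖ Z)^c ∪ Y = {3, 4, 5, 6, 8, 9, 10, 11}
Z ∪ ((X^c ∖ Z)^c ∪ Y) = {3, 4, 5, 6, 8, 9, 10, 11}
(Z ∪ ((X^c ∖ Z)^c ∪ Y)) ∪ Y = {3, 4, 5, 6, 8, 9, 10, 11}
Every element of {5, 8} is in {3, 4, 5, 6, 8, 9, 10, 11}, so (Z ∖ ((Y ∩ X) △ ((W ∖ Y) ∖ (W ∩ X)))) ∪ W ⊆ (Z ∪ ((X^c ∖ Z)^c ∪ Y)) ∪ Y.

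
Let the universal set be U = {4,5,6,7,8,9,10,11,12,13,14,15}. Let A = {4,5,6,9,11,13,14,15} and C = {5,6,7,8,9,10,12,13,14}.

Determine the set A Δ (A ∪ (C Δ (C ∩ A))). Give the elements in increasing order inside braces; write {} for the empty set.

{7,8,10,12}

C ∩ A = {5,6,9,13,14}
C Δ (C ∩ A) = {7,8,10,12}
A ∪ (C Δ (C ∩ A)) = {4,5,6,7,8,9,10,11,12,13,14,15}
A Δ (A ∪ (C Δ (C ∩ A))) = {7,8,10,12}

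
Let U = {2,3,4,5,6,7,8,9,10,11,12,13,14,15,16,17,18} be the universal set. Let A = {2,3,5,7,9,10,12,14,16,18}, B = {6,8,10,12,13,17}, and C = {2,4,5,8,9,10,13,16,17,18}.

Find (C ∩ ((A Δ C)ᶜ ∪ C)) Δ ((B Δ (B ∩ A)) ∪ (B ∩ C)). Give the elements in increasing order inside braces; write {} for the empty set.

A Δ C = {3,4,7,8,12,13,14,17}
(A Δ C)ᶜ = {2,5,6,9,10,11,15,16,18}
(A Δ C)ᶜ ∪ C = {2,4,5,6,8,9,10,11,13,15,16,17,18}
C ∩ ((A Δ C)ᶜ ∪ C) = {2,4,5,8,9,10,13,16,17,18}
B ∩ A = {10,12}
B Δ (B ∩ A) = {6,8,13,17}
B ∩ C = {8,10,13,17}
(B Δ (B ∩ A)) ∪ (B ∩ C) = {6,8,10,13,17}
(C ∩ ((A Δ C)ᶜ ∪ C)) Δ ((B Δ (B ∩ A)) ∪ (B ∩ C)) = {2,4,5,6,9,16,18}

{2,4,5,6,9,16,18}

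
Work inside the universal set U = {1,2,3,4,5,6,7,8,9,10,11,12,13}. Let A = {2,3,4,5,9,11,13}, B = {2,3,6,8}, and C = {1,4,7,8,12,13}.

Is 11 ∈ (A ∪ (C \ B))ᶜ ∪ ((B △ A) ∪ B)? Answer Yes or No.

Yes

11 ∉ C and 11 ∉ B, so 11 ∉ C \ B
11 ∈ A and 11 ∉ (C \ B), so 11 ∈ A ∪ (C \ B)
11 ∉ (A ∪ (C \ B))ᶜ since 11 ∈ (A ∪ (C \ B))
11 ∉ B and 11 ∈ A, so 11 ∈ B △ A
11 ∈ (B △ A) and 11 ∉ B, so 11 ∈ (B △ A) ∪ B
11 ∉ (A ∪ (C \ B))ᶜ and 11 ∈ ((B △ A) ∪ B), so 11 ∈ (A ∪ (C \ B))ᶜ ∪ ((B △ A) ∪ B)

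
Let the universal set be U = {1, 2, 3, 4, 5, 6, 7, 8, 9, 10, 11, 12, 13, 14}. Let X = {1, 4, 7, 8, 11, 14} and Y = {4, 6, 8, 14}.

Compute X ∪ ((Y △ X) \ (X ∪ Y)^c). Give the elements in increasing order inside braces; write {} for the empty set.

Y △ X = {1, 6, 7, 11}
X ∪ Y = {1, 4, 6, 7, 8, 11, 14}
(X ∪ Y)^c = {2, 3, 5, 9, 10, 12, 13}
(Y △ X) \ (X ∪ Y)^c = {1, 6, 7, 11}
X ∪ ((Y △ X) \ (X ∪ Y)^c) = {1, 4, 6, 7, 8, 11, 14}

{1, 4, 6, 7, 8, 11, 14}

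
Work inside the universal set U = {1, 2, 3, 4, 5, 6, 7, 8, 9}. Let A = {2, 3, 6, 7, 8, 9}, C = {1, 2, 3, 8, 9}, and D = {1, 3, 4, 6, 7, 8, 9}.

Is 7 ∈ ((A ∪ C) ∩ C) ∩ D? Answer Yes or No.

No

7 ∈ A and 7 ∉ C, so 7 ∈ A ∪ C
7 ∈ (A ∪ C) and 7 ∉ C, so 7 ∉ (A ∪ C) ∩ C
7 ∉ ((A ∪ C) ∩ C) and 7 ∈ D, so 7 ∉ ((A ∪ C) ∩ C) ∩ D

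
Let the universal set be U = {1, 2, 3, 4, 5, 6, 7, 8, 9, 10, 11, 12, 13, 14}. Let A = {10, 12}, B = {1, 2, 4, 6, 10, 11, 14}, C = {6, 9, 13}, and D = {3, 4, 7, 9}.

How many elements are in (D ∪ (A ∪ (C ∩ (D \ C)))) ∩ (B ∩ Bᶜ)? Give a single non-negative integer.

0

D \ C = {3, 4, 7}
C ∩ (D \ C) = {}
A ∪ (C ∩ (D \ C)) = {10, 12}
D ∪ (A ∪ (C ∩ (D \ C))) = {3, 4, 7, 9, 10, 12}
Bᶜ = {3, 5, 7, 8, 9, 12, 13}
B ∩ Bᶜ = {}
(D ∪ (A ∪ (C ∩ (D \ C)))) ∩ (B ∩ Bᶜ) = {}
|(D ∪ (A ∪ (C ∩ (D \ C)))) ∩ (B ∩ Bᶜ)| = 0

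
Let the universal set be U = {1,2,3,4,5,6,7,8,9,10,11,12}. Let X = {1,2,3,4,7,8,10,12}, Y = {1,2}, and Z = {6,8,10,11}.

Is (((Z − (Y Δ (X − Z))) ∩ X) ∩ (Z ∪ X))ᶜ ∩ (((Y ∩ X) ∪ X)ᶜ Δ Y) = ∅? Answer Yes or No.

X − Z = {1,2,3,4,7,12}
Y Δ (X − Z) = {3,4,7,12}
Z − (Y Δ (X − Z)) = {6,8,10,11}
(Z − (Y Δ (X − Z))) ∩ X = {8,10}
Z ∪ X = {1,2,3,4,6,7,8,10,11,12}
((Z − (Y Δ (X − Z))) ∩ X) ∩ (Z ∪ X) = {8,10}
(((Z − (Y Δ (X − Z))) ∩ X) ∩ (Z ∪ X))ᶜ = {1,2,3,4,5,6,7,9,11,12}
Y ∩ X = {1,2}
(Y ∩ X) ∪ X = {1,2,3,4,7,8,10,12}
((Y ∩ X) ∪ X)ᶜ = {5,6,9,11}
((Y ∩ X) ∪ X)ᶜ Δ Y = {1,2,5,6,9,11}
1 lies in both, so they are not disjoint.

No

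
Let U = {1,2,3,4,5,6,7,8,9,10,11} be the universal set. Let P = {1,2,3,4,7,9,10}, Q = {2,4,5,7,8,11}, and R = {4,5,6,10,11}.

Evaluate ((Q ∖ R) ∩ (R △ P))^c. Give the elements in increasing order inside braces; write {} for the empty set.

{1,3,4,5,6,8,9,10,11}

Q ∖ R = {2,7,8}
R △ P = {1,2,3,5,6,7,9,11}
(Q ∖ R) ∩ (R △ P) = {2,7}
((Q ∖ R) ∩ (R △ P))^c = {1,3,4,5,6,8,9,10,11}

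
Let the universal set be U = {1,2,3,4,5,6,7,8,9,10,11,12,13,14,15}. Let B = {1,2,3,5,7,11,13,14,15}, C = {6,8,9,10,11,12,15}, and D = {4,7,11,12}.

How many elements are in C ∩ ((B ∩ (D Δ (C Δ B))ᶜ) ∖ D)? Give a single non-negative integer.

1

C Δ B = {1,2,3,5,6,7,8,9,10,12,13,14}
D Δ (C Δ B) = {1,2,3,4,5,6,8,9,10,11,13,14}
(D Δ (C Δ B))ᶜ = {7,12,15}
B ∩ (D Δ (C Δ B))ᶜ = {7,15}
(B ∩ (D Δ (C Δ B))ᶜ) ∖ D = {15}
C ∩ ((B ∩ (D Δ (C Δ B))ᶜ) ∖ D) = {15}
|C ∩ ((B ∩ (D Δ (C Δ B))ᶜ) ∖ D)| = 1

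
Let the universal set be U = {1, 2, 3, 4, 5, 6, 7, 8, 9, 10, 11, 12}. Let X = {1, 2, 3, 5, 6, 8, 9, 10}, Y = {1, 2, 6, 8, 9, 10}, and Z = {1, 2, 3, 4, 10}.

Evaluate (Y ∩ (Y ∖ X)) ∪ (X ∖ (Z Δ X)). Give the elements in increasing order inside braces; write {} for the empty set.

{1, 2, 3, 10}

Y ∖ X = {}
Y ∩ (Y ∖ X) = {}
Z Δ X = {4, 5, 6, 8, 9}
X ∖ (Z Δ X) = {1, 2, 3, 10}
(Y ∩ (Y ∖ X)) ∪ (X ∖ (Z Δ X)) = {1, 2, 3, 10}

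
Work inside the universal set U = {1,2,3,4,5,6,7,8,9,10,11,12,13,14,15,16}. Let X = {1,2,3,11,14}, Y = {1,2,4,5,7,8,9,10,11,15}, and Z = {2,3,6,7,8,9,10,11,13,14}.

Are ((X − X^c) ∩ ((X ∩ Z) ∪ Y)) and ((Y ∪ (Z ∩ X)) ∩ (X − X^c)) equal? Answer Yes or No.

X^c = {4,5,6,7,8,9,10,12,13,15,16}
X − X^c = {1,2,3,11,14}
X ∩ Z = {2,3,11,14}
(X ∩ Z) ∪ Y = {1,2,3,4,5,7,8,9,10,11,14,15}
(X − X^c) ∩ ((X ∩ Z) ∪ Y) = {1,2,3,11,14}
Z ∩ X = {2,3,11,14}
Y ∪ (Z ∩ X) = {1,2,3,4,5,7,8,9,10,11,14,15}
(Y ∪ (Z ∩ X)) ∩ (X − X^c) = {1,2,3,11,14}
Both equal {1,2,3,11,14}, so (X − X^c) ∩ ((X ∩ Z) ∪ Y) = (Y ∪ (Z ∩ X)) ∩ (X − X^c).

Yes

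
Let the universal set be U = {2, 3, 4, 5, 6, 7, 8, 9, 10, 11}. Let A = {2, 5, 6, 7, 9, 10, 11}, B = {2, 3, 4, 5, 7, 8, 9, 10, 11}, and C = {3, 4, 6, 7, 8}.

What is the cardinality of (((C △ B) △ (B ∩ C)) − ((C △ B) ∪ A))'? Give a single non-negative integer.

C △ B = {2, 5, 6, 9, 10, 11}
B ∩ C = {3, 4, 7, 8}
(C △ B) △ (B ∩ C) = {2, 3, 4, 5, 6, 7, 8, 9, 10, 11}
(C △ B) ∪ A = {2, 5, 6, 7, 9, 10, 11}
((C △ B) △ (B ∩ C)) − ((C △ B) ∪ A) = {3, 4, 8}
(((C △ B) △ (B ∩ C)) − ((C △ B) ∪ A))' = {2, 5, 6, 7, 9, 10, 11}
|(((C △ B) △ (B ∩ C)) − ((C △ B) ∪ A))'| = 7

7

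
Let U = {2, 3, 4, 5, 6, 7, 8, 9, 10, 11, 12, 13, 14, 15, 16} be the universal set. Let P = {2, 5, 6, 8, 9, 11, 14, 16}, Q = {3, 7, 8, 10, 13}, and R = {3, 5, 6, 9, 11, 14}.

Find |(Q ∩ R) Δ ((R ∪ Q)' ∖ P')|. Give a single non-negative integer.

Q ∩ R = {3}
R ∪ Q = {3, 5, 6, 7, 8, 9, 10, 11, 13, 14}
(R ∪ Q)' = {2, 4, 12, 15, 16}
P' = {3, 4, 7, 10, 12, 13, 15}
(R ∪ Q)' ∖ P' = {2, 16}
(Q ∩ R) Δ ((R ∪ Q)' ∖ P') = {2, 3, 16}
|(Q ∩ R) Δ ((R ∪ Q)' ∖ P')| = 3

3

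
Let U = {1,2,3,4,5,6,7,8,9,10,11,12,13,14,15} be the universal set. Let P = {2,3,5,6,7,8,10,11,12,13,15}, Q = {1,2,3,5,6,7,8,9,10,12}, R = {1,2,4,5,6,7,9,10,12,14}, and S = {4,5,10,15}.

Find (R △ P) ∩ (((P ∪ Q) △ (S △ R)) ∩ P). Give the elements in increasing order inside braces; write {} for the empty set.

{3,8,11,13}

R △ P = {1,3,4,8,9,11,13,14,15}
P ∪ Q = {1,2,3,5,6,7,8,9,10,11,12,13,15}
S △ R = {1,2,6,7,9,12,14,15}
(P ∪ Q) △ (S △ R) = {3,5,8,10,11,13,14}
((P ∪ Q) △ (S △ R)) ∩ P = {3,5,8,10,11,13}
(R △ P) ∩ (((P ∪ Q) △ (S △ R)) ∩ P) = {3,8,11,13}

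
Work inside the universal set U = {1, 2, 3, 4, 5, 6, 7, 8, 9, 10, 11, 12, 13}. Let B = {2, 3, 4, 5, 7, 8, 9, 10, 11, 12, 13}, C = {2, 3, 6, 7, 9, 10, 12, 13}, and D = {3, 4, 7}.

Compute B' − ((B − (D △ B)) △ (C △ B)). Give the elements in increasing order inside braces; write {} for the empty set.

B' = {1, 6}
D △ B = {2, 5, 8, 9, 10, 11, 12, 13}
B − (D △ B) = {3, 4, 7}
C △ B = {4, 5, 6, 8, 11}
(B − (D △ B)) △ (C △ B) = {3, 5, 6, 7, 8, 11}
B' − ((B − (D △ B)) △ (C △ B)) = {1}

{1}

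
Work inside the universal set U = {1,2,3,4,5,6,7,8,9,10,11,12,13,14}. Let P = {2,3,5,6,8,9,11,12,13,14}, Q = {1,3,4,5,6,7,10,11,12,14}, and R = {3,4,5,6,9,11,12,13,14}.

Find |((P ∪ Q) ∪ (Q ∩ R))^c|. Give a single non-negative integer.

0

P ∪ Q = {1,2,3,4,5,6,7,8,9,10,11,12,13,14}
Q ∩ R = {3,4,5,6,11,12,14}
(P ∪ Q) ∪ (Q ∩ R) = {1,2,3,4,5,6,7,8,9,10,11,12,13,14}
((P ∪ Q) ∪ (Q ∩ R))^c = {}
|((P ∪ Q) ∪ (Q ∩ R))^c| = 0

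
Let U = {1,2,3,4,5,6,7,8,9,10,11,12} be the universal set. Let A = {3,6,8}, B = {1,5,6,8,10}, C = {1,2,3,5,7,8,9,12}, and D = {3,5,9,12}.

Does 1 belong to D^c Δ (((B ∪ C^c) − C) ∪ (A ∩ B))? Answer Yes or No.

1 ∉ D, so 1 ∈ D^c
1 ∈ C, so 1 ∉ C^c
1 ∈ B and 1 ∉ C^c, so 1 ∈ B ∪ C^c
1 ∈ (B ∪ C^c) and 1 ∈ C, so 1 ∉ (B ∪ C^c) − C
1 ∉ A and 1 ∈ B, so 1 ∉ A ∩ B
1 ∉ ((B ∪ C^c) − C) and 1 ∉ (A ∩ B), so 1 ∉ ((B ∪ C^c) − C) ∪ (A ∩ B)
1 ∈ D^c and 1 ∉ (((B ∪ C^c) − C) ∪ (A ∩ B)), so 1 ∈ D^c Δ (((B ∪ C^c) − C) ∪ (A ∩ B))

Yes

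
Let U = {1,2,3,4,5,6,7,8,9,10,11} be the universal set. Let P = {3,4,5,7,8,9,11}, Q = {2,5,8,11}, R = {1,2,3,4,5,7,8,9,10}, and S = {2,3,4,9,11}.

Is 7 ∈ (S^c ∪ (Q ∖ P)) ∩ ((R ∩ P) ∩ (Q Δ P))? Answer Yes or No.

7 ∉ S, so 7 ∈ S^c
7 ∉ Q and 7 ∈ P, so 7 ∉ Q ∖ P
7 ∈ S^c and 7 ∉ (Q ∖ P), so 7 ∈ S^c ∪ (Q ∖ P)
7 ∈ R and 7 ∈ P, so 7 ∈ R ∩ P
7 ∉ Q and 7 ∈ P, so 7 ∈ Q Δ P
7 ∈ (R ∩ P) and 7 ∈ (Q Δ P), so 7 ∈ (R ∩ P) ∩ (Q Δ P)
7 ∈ (S^c ∪ (Q ∖ P)) and 7 ∈ ((R ∩ P) ∩ (Q Δ P)), so 7 ∈ (S^c ∪ (Q ∖ P)) ∩ ((R ∩ P) ∩ (Q Δ P))

Yes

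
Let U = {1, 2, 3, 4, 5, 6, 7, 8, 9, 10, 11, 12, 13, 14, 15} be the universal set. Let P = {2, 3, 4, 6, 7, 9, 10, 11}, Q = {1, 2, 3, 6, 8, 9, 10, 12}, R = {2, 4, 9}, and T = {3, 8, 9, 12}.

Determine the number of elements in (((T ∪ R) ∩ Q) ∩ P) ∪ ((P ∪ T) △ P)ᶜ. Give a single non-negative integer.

T ∪ R = {2, 3, 4, 8, 9, 12}
(T ∪ R) ∩ Q = {2, 3, 8, 9, 12}
((T ∪ R) ∩ Q) ∩ P = {2, 3, 9}
P ∪ T = {2, 3, 4, 6, 7, 8, 9, 10, 11, 12}
(P ∪ T) △ P = {8, 12}
((P ∪ T) △ P)ᶜ = {1, 2, 3, 4, 5, 6, 7, 9, 10, 11, 13, 14, 15}
(((T ∪ R) ∩ Q) ∩ P) ∪ ((P ∪ T) △ P)ᶜ = {1, 2, 3, 4, 5, 6, 7, 9, 10, 11, 13, 14, 15}
|(((T ∪ R) ∩ Q) ∩ P) ∪ ((P ∪ T) △ P)ᶜ| = 13

13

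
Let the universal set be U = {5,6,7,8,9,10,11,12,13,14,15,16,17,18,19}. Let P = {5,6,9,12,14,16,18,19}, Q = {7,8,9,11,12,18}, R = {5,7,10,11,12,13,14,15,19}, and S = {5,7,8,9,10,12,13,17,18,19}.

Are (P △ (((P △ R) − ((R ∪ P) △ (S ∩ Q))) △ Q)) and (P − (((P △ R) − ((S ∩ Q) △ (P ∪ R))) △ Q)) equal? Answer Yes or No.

P △ R = {6,7,9,10,11,13,15,16,18}
R ∪ P = {5,6,7,9,10,11,12,13,14,15,16,18,19}
S ∩ Q = {7,8,9,12,18}
(R ∪ P) △ (S ∩ Q) = {5,6,8,10,11,13,14,15,16,19}
(P △ R) − ((R ∪ P) △ (S ∩ Q)) = {7,9,18}
((P △ R) − ((R ∪ P) △ (S ∩ Q))) △ Q = {8,11,12}
P △ (((P △ R) − ((R ∪ P) △ (S ∩ Q))) △ Q) = {5,6,8,9,11,14,16,18,19}
P ∪ R = {5,6,7,9,10,11,12,13,14,15,16,18,19}
(S ∩ Q) △ (P ∪ R) = {5,6,8,10,11,13,14,15,16,19}
(P △ R) − ((S ∩ Q) △ (P ∪ R)) = {7,9,18}
((P △ R) − ((S ∩ Q) △ (P ∪ R))) △ Q = {8,11,12}
P − (((P △ R) − ((S ∩ Q) △ (P ∪ R))) △ Q) = {5,6,9,14,16,18,19}
8 ∈ P △ (((P △ R) − ((R ∪ P) △ (S ∩ Q))) △ Q) but 8 ∉ P − (((P △ R) − ((S ∩ Q) △ (P ∪ R))) △ Q), so they differ.

No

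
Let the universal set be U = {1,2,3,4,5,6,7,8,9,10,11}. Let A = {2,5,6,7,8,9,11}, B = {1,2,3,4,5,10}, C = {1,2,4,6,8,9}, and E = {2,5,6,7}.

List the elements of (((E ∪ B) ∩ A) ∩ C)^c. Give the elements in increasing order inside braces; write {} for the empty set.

{1,3,4,5,7,8,9,10,11}

E ∪ B = {1,2,3,4,5,6,7,10}
(E ∪ B) ∩ A = {2,5,6,7}
((E ∪ B) ∩ A) ∩ C = {2,6}
(((E ∪ B) ∩ A) ∩ C)^c = {1,3,4,5,7,8,9,10,11}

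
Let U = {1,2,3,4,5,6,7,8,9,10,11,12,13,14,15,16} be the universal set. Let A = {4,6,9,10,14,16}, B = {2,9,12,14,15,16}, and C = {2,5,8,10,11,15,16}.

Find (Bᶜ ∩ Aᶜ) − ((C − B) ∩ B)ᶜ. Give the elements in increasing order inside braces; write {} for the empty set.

{}

Bᶜ = {1,3,4,5,6,7,8,10,11,13}
Aᶜ = {1,2,3,5,7,8,11,12,13,15}
Bᶜ ∩ Aᶜ = {1,3,5,7,8,11,13}
C − B = {5,8,10,11}
(C − B) ∩ B = {}
((C − B) ∩ B)ᶜ = {1,2,3,4,5,6,7,8,9,10,11,12,13,14,15,16}
(Bᶜ ∩ Aᶜ) − ((C − B) ∩ B)ᶜ = {}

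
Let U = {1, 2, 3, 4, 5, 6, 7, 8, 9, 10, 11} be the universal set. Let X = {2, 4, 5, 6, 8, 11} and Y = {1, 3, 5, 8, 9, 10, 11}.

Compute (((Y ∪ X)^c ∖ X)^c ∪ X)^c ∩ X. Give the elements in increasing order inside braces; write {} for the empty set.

{}

Y ∪ X = {1, 2, 3, 4, 5, 6, 8, 9, 10, 11}
(Y ∪ X)^c = {7}
(Y ∪ X)^c ∖ X = {7}
((Y ∪ X)^c ∖ X)^c = {1, 2, 3, 4, 5, 6, 8, 9, 10, 11}
((Y ∪ X)^c ∖ X)^c ∪ X = {1, 2, 3, 4, 5, 6, 8, 9, 10, 11}
(((Y ∪ X)^c ∖ X)^c ∪ X)^c = {7}
(((Y ∪ X)^c ∖ X)^c ∪ X)^c ∩ X = {}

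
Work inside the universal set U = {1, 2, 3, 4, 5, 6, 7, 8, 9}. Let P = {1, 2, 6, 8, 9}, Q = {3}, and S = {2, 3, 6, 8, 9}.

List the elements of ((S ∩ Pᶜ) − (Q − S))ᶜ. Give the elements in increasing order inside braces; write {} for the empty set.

Pᶜ = {3, 4, 5, 7}
S ∩ Pᶜ = {3}
Q − S = {}
(S ∩ Pᶜ) − (Q − S) = {3}
((S ∩ Pᶜ) − (Q − S))ᶜ = {1, 2, 4, 5, 6, 7, 8, 9}

{1, 2, 4, 5, 6, 7, 8, 9}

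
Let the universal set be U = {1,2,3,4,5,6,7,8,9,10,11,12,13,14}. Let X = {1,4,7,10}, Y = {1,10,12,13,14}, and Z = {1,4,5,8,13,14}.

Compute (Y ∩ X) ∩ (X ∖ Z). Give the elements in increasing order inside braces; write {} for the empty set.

Y ∩ X = {1,10}
X ∖ Z = {7,10}
(Y ∩ X) ∩ (X ∖ Z) = {10}

{10}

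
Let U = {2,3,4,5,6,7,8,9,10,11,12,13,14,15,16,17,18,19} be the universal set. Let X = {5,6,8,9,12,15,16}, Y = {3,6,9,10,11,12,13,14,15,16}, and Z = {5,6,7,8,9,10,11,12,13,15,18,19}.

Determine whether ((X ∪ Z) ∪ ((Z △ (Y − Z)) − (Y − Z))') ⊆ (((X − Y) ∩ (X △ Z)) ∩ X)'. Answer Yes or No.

Yes

X ∪ Z = {5,6,7,8,9,10,11,12,13,15,16,18,19}
Y − Z = {3,14,16}
Z △ (Y − Z) = {3,5,6,7,8,9,10,11,12,13,14,15,16,18,19}
(Z △ (Y − Z)) − (Y − Z) = {5,6,7,8,9,10,11,12,13,15,18,19}
((Z △ (Y − Z)) − (Y − Z))' = {2,3,4,14,16,17}
(X ∪ Z) ∪ ((Z △ (Y − Z)) − (Y − Z))' = {2,3,4,5,6,7,8,9,10,11,12,13,14,15,16,17,18,19}
X − Y = {5,8}
X △ Z = {7,10,11,13,16,18,19}
(X − Y) ∩ (X △ Z) = {}
((X − Y) ∩ (X △ Z)) ∩ X = {}
(((X − Y) ∩ (X △ Z)) ∩ X)' = {2,3,4,5,6,7,8,9,10,11,12,13,14,15,16,17,18,19}
Every element of {2,3,4,5,6,7,8,9,10,11,12,13,14,15,16,17,18,19} is in {2,3,4,5,6,7,8,9,10,11,12,13,14,15,16,17,18,19}, so (X ∪ Z) ∪ ((Z △ (Y − Z)) − (Y − Z))' ⊆ (((X − Y) ∩ (X △ Z)) ∩ X)'.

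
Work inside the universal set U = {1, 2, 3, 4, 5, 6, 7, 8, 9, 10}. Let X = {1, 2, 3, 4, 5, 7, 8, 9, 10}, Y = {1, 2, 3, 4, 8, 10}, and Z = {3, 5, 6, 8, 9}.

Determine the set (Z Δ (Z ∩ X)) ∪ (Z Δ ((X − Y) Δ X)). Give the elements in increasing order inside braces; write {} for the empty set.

Z ∩ X = {3, 5, 8, 9}
Z Δ (Z ∩ X) = {6}
X − Y = {5, 7, 9}
(X − Y) Δ X = {1, 2, 3, 4, 8, 10}
Z Δ ((X − Y) Δ X) = {1, 2, 4, 5, 6, 9, 10}
(Z Δ (Z ∩ X)) ∪ (Z Δ ((X − Y) Δ X)) = {1, 2, 4, 5, 6, 9, 10}

{1, 2, 4, 5, 6, 9, 10}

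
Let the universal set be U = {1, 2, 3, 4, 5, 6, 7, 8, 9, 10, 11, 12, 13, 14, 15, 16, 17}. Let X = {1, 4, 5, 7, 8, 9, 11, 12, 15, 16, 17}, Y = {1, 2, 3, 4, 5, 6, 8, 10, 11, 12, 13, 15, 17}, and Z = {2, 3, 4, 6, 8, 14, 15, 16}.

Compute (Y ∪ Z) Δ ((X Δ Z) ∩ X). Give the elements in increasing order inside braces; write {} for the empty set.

Y ∪ Z = {1, 2, 3, 4, 5, 6, 8, 10, 11, 12, 13, 14, 15, 16, 17}
X Δ Z = {1, 2, 3, 5, 6, 7, 9, 11, 12, 14, 17}
(X Δ Z) ∩ X = {1, 5, 7, 9, 11, 12, 17}
(Y ∪ Z) Δ ((X Δ Z) ∩ X) = {2, 3, 4, 6, 7, 8, 9, 10, 13, 14, 15, 16}

{2, 3, 4, 6, 7, 8, 9, 10, 13, 14, 15, 16}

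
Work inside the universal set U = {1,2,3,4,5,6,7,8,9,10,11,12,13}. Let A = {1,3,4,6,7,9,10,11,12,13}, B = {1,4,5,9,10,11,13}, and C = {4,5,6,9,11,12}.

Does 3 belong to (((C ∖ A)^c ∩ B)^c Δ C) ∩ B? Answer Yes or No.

3 ∉ C and 3 ∈ A, so 3 ∉ C ∖ A
3 ∈ (C ∖ A)^c since 3 ∉ (C ∖ A)
3 ∈ (C ∖ A)^c and 3 ∉ B, so 3 ∉ (C ∖ A)^c ∩ B
3 ∈ ((C ∖ A)^c ∩ B)^c since 3 ∉ ((C ∖ A)^c ∩ B)
3 ∈ ((C ∖ A)^c ∩ B)^c and 3 ∉ C, so 3 ∈ ((C ∖ A)^c ∩ B)^c Δ C
3 ∈ (((C ∖ A)^c ∩ B)^c Δ C) and 3 ∉ B, so 3 ∉ (((C ∖ A)^c ∩ B)^c Δ C) ∩ B

No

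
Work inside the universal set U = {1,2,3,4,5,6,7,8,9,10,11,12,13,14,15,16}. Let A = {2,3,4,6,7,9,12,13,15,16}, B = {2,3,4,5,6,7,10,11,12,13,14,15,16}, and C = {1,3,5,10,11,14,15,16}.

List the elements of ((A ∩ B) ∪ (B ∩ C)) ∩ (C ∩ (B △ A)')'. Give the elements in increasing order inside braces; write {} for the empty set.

{2,4,5,6,7,10,11,12,13,14}

A ∩ B = {2,3,4,6,7,12,13,15,16}
B ∩ C = {3,5,10,11,14,15,16}
(A ∩ B) ∪ (B ∩ C) = {2,3,4,5,6,7,10,11,12,13,14,15,16}
B △ A = {5,9,10,11,14}
(B △ A)' = {1,2,3,4,6,7,8,12,13,15,16}
C ∩ (B △ A)' = {1,3,15,16}
(C ∩ (B △ A)')' = {2,4,5,6,7,8,9,10,11,12,13,14}
((A ∩ B) ∪ (B ∩ C)) ∩ (C ∩ (B △ A)')' = {2,4,5,6,7,10,11,12,13,14}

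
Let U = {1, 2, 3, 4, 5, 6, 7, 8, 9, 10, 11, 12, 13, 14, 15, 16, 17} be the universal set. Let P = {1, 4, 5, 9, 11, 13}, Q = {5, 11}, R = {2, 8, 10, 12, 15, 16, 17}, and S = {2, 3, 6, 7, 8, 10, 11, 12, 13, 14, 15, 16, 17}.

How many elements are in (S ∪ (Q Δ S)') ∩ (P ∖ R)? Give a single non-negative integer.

Q Δ S = {2, 3, 5, 6, 7, 8, 10, 12, 13, 14, 15, 16, 17}
(Q Δ S)' = {1, 4, 9, 11}
S ∪ (Q Δ S)' = {1, 2, 3, 4, 6, 7, 8, 9, 10, 11, 12, 13, 14, 15, 16, 17}
P ∖ R = {1, 4, 5, 9, 11, 13}
(S ∪ (Q Δ S)') ∩ (P ∖ R) = {1, 4, 9, 11, 13}
|(S ∪ (Q Δ S)') ∩ (P ∖ R)| = 5

5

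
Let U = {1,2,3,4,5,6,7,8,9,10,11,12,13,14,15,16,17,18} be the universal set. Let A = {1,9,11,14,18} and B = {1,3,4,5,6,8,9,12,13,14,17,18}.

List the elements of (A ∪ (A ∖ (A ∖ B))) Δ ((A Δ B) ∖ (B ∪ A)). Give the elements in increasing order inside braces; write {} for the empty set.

A ∖ B = {11}
A ∖ (A ∖ B) = {1,9,14,18}
A ∪ (A ∖ (A ∖ B)) = {1,9,11,14,18}
A Δ B = {3,4,5,6,8,11,12,13,17}
B ∪ A = {1,3,4,5,6,8,9,11,12,13,14,17,18}
(A Δ B) ∖ (B ∪ A) = {}
(A ∪ (A ∖ (A ∖ B))) Δ ((A Δ B) ∖ (B ∪ A)) = {1,9,11,14,18}

{1,9,11,14,18}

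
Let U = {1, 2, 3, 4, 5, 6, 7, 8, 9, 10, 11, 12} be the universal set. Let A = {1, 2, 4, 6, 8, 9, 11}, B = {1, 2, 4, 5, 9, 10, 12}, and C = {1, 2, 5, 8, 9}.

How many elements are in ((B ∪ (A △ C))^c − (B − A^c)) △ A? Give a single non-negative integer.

A △ C = {4, 5, 6, 11}
B ∪ (A △ C) = {1, 2, 4, 5, 6, 9, 10, 11, 12}
(B ∪ (A △ C))^c = {3, 7, 8}
A^c = {3, 5, 7, 10, 12}
B − A^c = {1, 2, 4, 9}
(B ∪ (A △ C))^c − (B − A^c) = {3, 7, 8}
((B ∪ (A △ C))^c − (B − A^c)) △ A = {1, 2, 3, 4, 6, 7, 9, 11}
|((B ∪ (A △ C))^c − (B − A^c)) △ A| = 8

8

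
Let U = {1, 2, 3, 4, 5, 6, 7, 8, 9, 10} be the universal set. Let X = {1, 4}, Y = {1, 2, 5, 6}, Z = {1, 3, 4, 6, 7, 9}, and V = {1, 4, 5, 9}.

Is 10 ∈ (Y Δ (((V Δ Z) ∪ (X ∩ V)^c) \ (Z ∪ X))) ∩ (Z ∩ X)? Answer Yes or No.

No

10 ∉ V and 10 ∉ Z, so 10 ∉ V Δ Z
10 ∉ X and 10 ∉ V, so 10 ∉ X ∩ V
10 ∈ (X ∩ V)^c since 10 ∉ (X ∩ V)
10 ∉ (V Δ Z) and 10 ∈ (X ∩ V)^c, so 10 ∈ (V Δ Z) ∪ (X ∩ V)^c
10 ∉ Z and 10 ∉ X, so 10 ∉ Z ∪ X
10 ∈ ((V Δ Z) ∪ (X ∩ V)^c) and 10 ∉ (Z ∪ X), so 10 ∈ ((V Δ Z) ∪ (X ∩ V)^c) \ (Z ∪ X)
10 ∉ Y and 10 ∈ (((V Δ Z) ∪ (X ∩ V)^c) \ (Z ∪ X)), so 10 ∈ Y Δ (((V Δ Z) ∪ (X ∩ V)^c) \ (Z ∪ X))
10 ∉ Z and 10 ∉ X, so 10 ∉ Z ∩ X
10 ∈ (Y Δ (((V Δ Z) ∪ (X ∩ V)^c) \ (Z ∪ X))) and 10 ∉ (Z ∩ X), so 10 ∉ (Y Δ (((V Δ Z) ∪ (X ∩ V)^c) \ (Z ∪ X))) ∩ (Z ∩ X)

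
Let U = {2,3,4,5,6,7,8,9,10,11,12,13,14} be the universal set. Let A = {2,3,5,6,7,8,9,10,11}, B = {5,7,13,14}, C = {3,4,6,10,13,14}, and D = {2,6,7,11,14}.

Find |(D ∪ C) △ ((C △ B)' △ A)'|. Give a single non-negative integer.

8

D ∪ C = {2,3,4,6,7,10,11,13,14}
C △ B = {3,4,5,6,7,10}
(C △ B)' = {2,8,9,11,12,13,14}
(C △ B)' △ A = {3,5,6,7,10,12,13,14}
((C △ B)' △ A)' = {2,4,8,9,11}
(D ∪ C) △ ((C △ B)' △ A)' = {3,6,7,8,9,10,13,14}
|(D ∪ C) △ ((C △ B)' △ A)'| = 8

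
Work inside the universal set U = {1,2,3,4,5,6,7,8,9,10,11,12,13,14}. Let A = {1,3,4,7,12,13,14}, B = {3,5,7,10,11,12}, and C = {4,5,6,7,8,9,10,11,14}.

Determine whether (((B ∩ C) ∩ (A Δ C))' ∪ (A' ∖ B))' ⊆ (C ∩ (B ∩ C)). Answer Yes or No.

B ∩ C = {5,7,10,11}
A Δ C = {1,3,5,6,8,9,10,11,12,13}
(B ∩ C) ∩ (A Δ C) = {5,10,11}
((B ∩ C) ∩ (A Δ C))' = {1,2,3,4,6,7,8,9,12,13,14}
A' = {2,5,6,8,9,10,11}
A' ∖ B = {2,6,8,9}
((B ∩ C) ∩ (A Δ C))' ∪ (A' ∖ B) = {1,2,3,4,6,7,8,9,12,13,14}
(((B ∩ C) ∩ (A Δ C))' ∪ (A' ∖ B))' = {5,10,11}
C ∩ (B ∩ C) = {5,7,10,11}
Every element of {5,10,11} is in {5,7,10,11}, so (((B ∩ C) ∩ (A Δ C))' ∪ (A' ∖ B))' ⊆ C ∩ (B ∩ C).

Yes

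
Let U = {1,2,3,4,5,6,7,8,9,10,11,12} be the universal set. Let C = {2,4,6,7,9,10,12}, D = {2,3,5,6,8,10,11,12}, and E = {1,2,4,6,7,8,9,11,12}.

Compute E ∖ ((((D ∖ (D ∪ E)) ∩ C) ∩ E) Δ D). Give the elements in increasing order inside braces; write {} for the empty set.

{1,4,7,9}

D ∪ E = {1,2,3,4,5,6,7,8,9,10,11,12}
D ∖ (D ∪ E) = {}
(D ∖ (D ∪ E)) ∩ C = {}
((D ∖ (D ∪ E)) ∩ C) ∩ E = {}
(((D ∖ (D ∪ E)) ∩ C) ∩ E) Δ D = {2,3,5,6,8,10,11,12}
E ∖ ((((D ∖ (D ∪ E)) ∩ C) ∩ E) Δ D) = {1,4,7,9}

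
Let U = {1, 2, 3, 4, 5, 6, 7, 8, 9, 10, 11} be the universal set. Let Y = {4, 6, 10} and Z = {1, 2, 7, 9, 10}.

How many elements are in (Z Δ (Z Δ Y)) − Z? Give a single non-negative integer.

Z Δ Y = {1, 2, 4, 6, 7, 9}
Z Δ (Z Δ Y) = {4, 6, 10}
(Z Δ (Z Δ Y)) − Z = {4, 6}
|(Z Δ (Z Δ Y)) − Z| = 2

2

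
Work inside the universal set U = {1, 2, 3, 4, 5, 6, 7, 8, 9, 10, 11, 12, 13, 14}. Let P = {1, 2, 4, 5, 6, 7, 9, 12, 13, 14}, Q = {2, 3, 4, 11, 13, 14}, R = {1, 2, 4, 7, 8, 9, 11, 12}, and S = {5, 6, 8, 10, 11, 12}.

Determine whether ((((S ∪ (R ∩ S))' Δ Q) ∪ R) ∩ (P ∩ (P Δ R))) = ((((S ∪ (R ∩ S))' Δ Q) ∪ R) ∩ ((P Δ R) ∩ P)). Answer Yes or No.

Yes

R ∩ S = {8, 11, 12}
S ∪ (R ∩ S) = {5, 6, 8, 10, 11, 12}
(S ∪ (R ∩ S))' = {1, 2, 3, 4, 7, 9, 13, 14}
(S ∪ (R ∩ S))' Δ Q = {1, 7, 9, 11}
((S ∪ (R ∩ S))' Δ Q) ∪ R = {1, 2, 4, 7, 8, 9, 11, 12}
P Δ R = {5, 6, 8, 11, 13, 14}
P ∩ (P Δ R) = {5, 6, 13, 14}
(((S ∪ (R ∩ S))' Δ Q) ∪ R) ∩ (P ∩ (P Δ R)) = {}
(P Δ R) ∩ P = {5, 6, 13, 14}
(((S ∪ (R ∩ S))' Δ Q) ∪ R) ∩ ((P Δ R) ∩ P) = {}
Both equal {}, so (((S ∪ (R ∩ S))' Δ Q) ∪ R) ∩ (P ∩ (P Δ R)) = (((S ∪ (R ∩ S))' Δ Q) ∪ R) ∩ ((P Δ R) ∩ P).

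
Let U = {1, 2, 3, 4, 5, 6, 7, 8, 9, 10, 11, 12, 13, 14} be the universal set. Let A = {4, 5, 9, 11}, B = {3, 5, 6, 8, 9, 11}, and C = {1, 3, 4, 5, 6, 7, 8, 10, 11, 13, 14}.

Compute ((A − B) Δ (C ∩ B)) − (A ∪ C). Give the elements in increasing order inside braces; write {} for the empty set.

{}

A − B = {4}
C ∩ B = {3, 5, 6, 8, 11}
(A − B) Δ (C ∩ B) = {3, 4, 5, 6, 8, 11}
A ∪ C = {1, 3, 4, 5, 6, 7, 8, 9, 10, 11, 13, 14}
((A − B) Δ (C ∩ B)) − (A ∪ C) = {}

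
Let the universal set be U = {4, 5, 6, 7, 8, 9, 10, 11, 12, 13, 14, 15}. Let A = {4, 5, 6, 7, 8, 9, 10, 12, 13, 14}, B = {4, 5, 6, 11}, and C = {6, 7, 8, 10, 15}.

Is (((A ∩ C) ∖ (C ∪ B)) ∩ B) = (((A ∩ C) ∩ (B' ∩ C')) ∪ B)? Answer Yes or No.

A ∩ C = {6, 7, 8, 10}
C ∪ B = {4, 5, 6, 7, 8, 10, 11, 15}
(A ∩ C) ∖ (C ∪ B) = {}
((A ∩ C) ∖ (C ∪ B)) ∩ B = {}
B' = {7, 8, 9, 10, 12, 13, 14, 15}
C' = {4, 5, 9, 11, 12, 13, 14}
B' ∩ C' = {9, 12, 13, 14}
(A ∩ C) ∩ (B' ∩ C') = {}
((A ∩ C) ∩ (B' ∩ C')) ∪ B = {4, 5, 6, 11}
4 ∈ ((A ∩ C) ∩ (B' ∩ C')) ∪ B but 4 ∉ ((A ∩ C) ∖ (C ∪ B)) ∩ B, so they differ.

No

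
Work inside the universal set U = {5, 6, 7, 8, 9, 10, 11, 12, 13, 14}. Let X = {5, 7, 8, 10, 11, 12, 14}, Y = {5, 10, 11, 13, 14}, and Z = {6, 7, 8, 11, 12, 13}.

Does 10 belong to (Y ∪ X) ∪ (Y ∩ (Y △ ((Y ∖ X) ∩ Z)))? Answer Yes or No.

10 ∈ Y and 10 ∈ X, so 10 ∈ Y ∪ X
10 ∈ Y and 10 ∈ X, so 10 ∉ Y ∖ X
10 ∉ (Y ∖ X) and 10 ∉ Z, so 10 ∉ (Y ∖ X) ∩ Z
10 ∈ Y and 10 ∉ ((Y ∖ X) ∩ Z), so 10 ∈ Y △ ((Y ∖ X) ∩ Z)
10 ∈ Y and 10 ∈ (Y △ ((Y ∖ X) ∩ Z)), so 10 ∈ Y ∩ (Y △ ((Y ∖ X) ∩ Z))
10 ∈ (Y ∪ X) and 10 ∈ (Y ∩ (Y △ ((Y ∖ X) ∩ Z))), so 10 ∈ (Y ∪ X) ∪ (Y ∩ (Y △ ((Y ∖ X) ∩ Z)))

Yes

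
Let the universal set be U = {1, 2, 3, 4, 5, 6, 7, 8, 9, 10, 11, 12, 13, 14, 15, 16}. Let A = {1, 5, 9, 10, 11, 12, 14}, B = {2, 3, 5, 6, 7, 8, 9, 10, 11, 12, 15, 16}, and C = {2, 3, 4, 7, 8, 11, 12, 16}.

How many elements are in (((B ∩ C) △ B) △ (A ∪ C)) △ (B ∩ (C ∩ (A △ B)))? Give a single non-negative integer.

B ∩ C = {2, 3, 7, 8, 11, 12, 16}
(B ∩ C) △ B = {5, 6, 9, 10, 15}
A ∪ C = {1, 2, 3, 4, 5, 7, 8, 9, 10, 11, 12, 14, 16}
((B ∩ C) △ B) △ (A ∪ C) = {1, 2, 3, 4, 6, 7, 8, 11, 12, 14, 15, 16}
A △ B = {1, 2, 3, 6, 7, 8, 14, 15, 16}
C ∩ (A △ B) = {2, 3, 7, 8, 16}
B ∩ (C ∩ (A △ B)) = {2, 3, 7, 8, 16}
(((B ∩ C) △ B) △ (A ∪ C)) △ (B ∩ (C ∩ (A △ B))) = {1, 4, 6, 11, 12, 14, 15}
|(((B ∩ C) △ B) △ (A ∪ C)) △ (B ∩ (C ∩ (A △ B)))| = 7

7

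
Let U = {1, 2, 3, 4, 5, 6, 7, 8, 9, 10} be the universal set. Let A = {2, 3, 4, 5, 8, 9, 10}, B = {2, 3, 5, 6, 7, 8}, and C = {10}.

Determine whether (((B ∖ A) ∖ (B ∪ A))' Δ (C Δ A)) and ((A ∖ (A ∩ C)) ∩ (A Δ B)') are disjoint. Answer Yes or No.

B ∖ A = {6, 7}
B ∪ A = {2, 3, 4, 5, 6, 7, 8, 9, 10}
(B ∖ A) ∖ (B ∪ A) = {}
((B ∖ A) ∖ (B ∪ A))' = {1, 2, 3, 4, 5, 6, 7, 8, 9, 10}
C Δ A = {2, 3, 4, 5, 8, 9}
((B ∖ A) ∖ (B ∪ A))' Δ (C Δ A) = {1, 6, 7, 10}
A ∩ C = {10}
A ∖ (A ∩ C) = {2, 3, 4, 5, 8, 9}
A Δ B = {4, 6, 7, 9, 10}
(A Δ B)' = {1, 2, 3, 5, 8}
(A ∖ (A ∩ C)) ∩ (A Δ B)' = {2, 3, 5, 8}
{1, 6, 7, 10} and {2, 3, 5, 8} share no elements.

Yes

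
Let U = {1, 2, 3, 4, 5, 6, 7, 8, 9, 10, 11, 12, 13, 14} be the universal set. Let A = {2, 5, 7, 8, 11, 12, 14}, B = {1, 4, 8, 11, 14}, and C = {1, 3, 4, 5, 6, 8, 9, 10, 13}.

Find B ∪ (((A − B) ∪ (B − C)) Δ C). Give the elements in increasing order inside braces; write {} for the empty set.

{1, 2, 3, 4, 6, 7, 8, 9, 10, 11, 12, 13, 14}

A − B = {2, 5, 7, 12}
B − C = {11, 14}
(A − B) ∪ (B − C) = {2, 5, 7, 11, 12, 14}
((A − B) ∪ (B − C)) Δ C = {1, 2, 3, 4, 6, 7, 8, 9, 10, 11, 12, 13, 14}
B ∪ (((A − B) ∪ (B − C)) Δ C) = {1, 2, 3, 4, 6, 7, 8, 9, 10, 11, 12, 13, 14}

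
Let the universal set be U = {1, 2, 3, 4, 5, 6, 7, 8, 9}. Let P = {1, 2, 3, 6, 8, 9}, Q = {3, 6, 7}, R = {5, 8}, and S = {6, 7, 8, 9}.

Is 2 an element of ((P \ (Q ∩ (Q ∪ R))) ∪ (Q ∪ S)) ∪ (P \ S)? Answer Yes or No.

2 ∉ Q and 2 ∉ R, so 2 ∉ Q ∪ R
2 ∉ Q and 2 ∉ (Q ∪ R), so 2 ∉ Q ∩ (Q ∪ R)
2 ∈ P and 2 ∉ (Q ∩ (Q ∪ R)), so 2 ∈ P \ (Q ∩ (Q ∪ R))
2 ∉ Q and 2 ∉ S, so 2 ∉ Q ∪ S
2 ∈ (P \ (Q ∩ (Q ∪ R))) and 2 ∉ (Q ∪ S), so 2 ∈ (P \ (Q ∩ (Q ∪ R))) ∪ (Q ∪ S)
2 ∈ P and 2 ∉ S, so 2 ∈ P \ S
2 ∈ ((P \ (Q ∩ (Q ∪ R))) ∪ (Q ∪ S)) and 2 ∈ (P \ S), so 2 ∈ ((P \ (Q ∩ (Q ∪ R))) ∪ (Q ∪ S)) ∪ (P \ S)

Yes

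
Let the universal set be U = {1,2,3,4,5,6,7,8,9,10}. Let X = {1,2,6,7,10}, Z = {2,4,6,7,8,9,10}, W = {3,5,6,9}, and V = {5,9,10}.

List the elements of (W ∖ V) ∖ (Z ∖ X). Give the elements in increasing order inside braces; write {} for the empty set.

W ∖ V = {3,6}
Z ∖ X = {4,8,9}
(W ∖ V) ∖ (Z ∖ X) = {3,6}

{3,6}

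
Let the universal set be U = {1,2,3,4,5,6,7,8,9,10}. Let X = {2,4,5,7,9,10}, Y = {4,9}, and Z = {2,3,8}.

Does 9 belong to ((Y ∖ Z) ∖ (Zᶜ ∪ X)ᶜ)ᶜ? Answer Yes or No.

No

9 ∈ Y and 9 ∉ Z, so 9 ∈ Y ∖ Z
9 ∉ Z, so 9 ∈ Zᶜ
9 ∈ Zᶜ and 9 ∈ X, so 9 ∈ Zᶜ ∪ X
9 ∉ (Zᶜ ∪ X)ᶜ since 9 ∈ (Zᶜ ∪ X)
9 ∈ (Y ∖ Z) and 9 ∉ (Zᶜ ∪ X)ᶜ, so 9 ∈ (Y ∖ Z) ∖ (Zᶜ ∪ X)ᶜ
9 ∉ ((Y ∖ Z) ∖ (Zᶜ ∪ X)ᶜ)ᶜ since 9 ∈ ((Y ∖ Z) ∖ (Zᶜ ∪ X)ᶜ)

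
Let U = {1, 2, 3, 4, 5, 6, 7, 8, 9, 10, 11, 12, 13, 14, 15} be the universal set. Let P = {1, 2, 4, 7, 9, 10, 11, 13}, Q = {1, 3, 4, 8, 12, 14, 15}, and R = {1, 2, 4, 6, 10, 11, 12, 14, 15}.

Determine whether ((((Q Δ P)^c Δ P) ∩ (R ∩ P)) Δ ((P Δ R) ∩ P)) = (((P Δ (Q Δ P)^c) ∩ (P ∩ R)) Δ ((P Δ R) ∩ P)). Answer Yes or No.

Q Δ P = {2, 3, 7, 8, 9, 10, 11, 12, 13, 14, 15}
(Q Δ P)^c = {1, 4, 5, 6}
(Q Δ P)^c Δ P = {2, 5, 6, 7, 9, 10, 11, 13}
R ∩ P = {1, 2, 4, 10, 11}
((Q Δ P)^c Δ P) ∩ (R ∩ P) = {2, 10, 11}
P Δ R = {6, 7, 9, 12, 13, 14, 15}
(P Δ R) ∩ P = {7, 9, 13}
(((Q Δ P)^c Δ P) ∩ (R ∩ P)) Δ ((P Δ R) ∩ P) = {2, 7, 9, 10, 11, 13}
P Δ (Q Δ P)^c = {2, 5, 6, 7, 9, 10, 11, 13}
P ∩ R = {1, 2, 4, 10, 11}
(P Δ (Q Δ P)^c) ∩ (P ∩ R) = {2, 10, 11}
((P Δ (Q Δ P)^c) ∩ (P ∩ R)) Δ ((P Δ R) ∩ P) = {2, 7, 9, 10, 11, 13}
Both equal {2, 7, 9, 10, 11, 13}, so (((Q Δ P)^c Δ P) ∩ (R ∩ P)) Δ ((P Δ R) ∩ P) = ((P Δ (Q Δ P)^c) ∩ (P ∩ R)) Δ ((P Δ R) ∩ P).

Yes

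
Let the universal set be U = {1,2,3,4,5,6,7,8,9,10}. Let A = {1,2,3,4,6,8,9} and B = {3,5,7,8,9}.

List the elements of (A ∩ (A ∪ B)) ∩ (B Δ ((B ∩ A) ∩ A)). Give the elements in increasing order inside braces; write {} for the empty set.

A ∪ B = {1,2,3,4,5,6,7,8,9}
A ∩ (A ∪ B) = {1,2,3,4,6,8,9}
B ∩ A = {3,8,9}
(B ∩ A) ∩ A = {3,8,9}
B Δ ((B ∩ A) ∩ A) = {5,7}
(A ∩ (A ∪ B)) ∩ (B Δ ((B ∩ A) ∩ A)) = {}

{}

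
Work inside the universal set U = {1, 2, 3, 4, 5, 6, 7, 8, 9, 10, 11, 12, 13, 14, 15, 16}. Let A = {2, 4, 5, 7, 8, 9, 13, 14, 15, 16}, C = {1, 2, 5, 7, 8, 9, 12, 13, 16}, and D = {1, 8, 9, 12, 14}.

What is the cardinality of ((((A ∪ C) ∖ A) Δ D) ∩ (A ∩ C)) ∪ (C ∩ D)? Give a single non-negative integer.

A ∪ C = {1, 2, 4, 5, 7, 8, 9, 12, 13, 14, 15, 16}
(A ∪ C) ∖ A = {1, 12}
((A ∪ C) ∖ A) Δ D = {8, 9, 14}
A ∩ C = {2, 5, 7, 8, 9, 13, 16}
(((A ∪ C) ∖ A) Δ D) ∩ (A ∩ C) = {8, 9}
C ∩ D = {1, 8, 9, 12}
((((A ∪ C) ∖ A) Δ D) ∩ (A ∩ C)) ∪ (C ∩ D) = {1, 8, 9, 12}
|((((A ∪ C) ∖ A) Δ D) ∩ (A ∩ C)) ∪ (C ∩ D)| = 4

4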